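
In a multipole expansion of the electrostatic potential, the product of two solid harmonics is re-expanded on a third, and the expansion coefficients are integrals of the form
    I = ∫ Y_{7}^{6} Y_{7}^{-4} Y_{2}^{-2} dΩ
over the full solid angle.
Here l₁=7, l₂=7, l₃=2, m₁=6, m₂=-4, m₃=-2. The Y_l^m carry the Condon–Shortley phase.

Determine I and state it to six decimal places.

m-sum 0 ✓  L=16 even ✓  0≤2≤14 ✓
Π(2lᵢ+1) = 15×15×5 = 1125
triangle coeff Δ(7,7,2) = 1/185640
Σ_t [5,7]: t=5:−1/2419200 t=6:+1/518400 t=7:−1/2419200 = 1/907200
(3j)²=56/3315 [(7 7 2; 0 0 0)], sign=+1
Σ_t [1,1]: t=1:−1/159667200 = -1/159667200
(3j)²=9/1190 [(7 7 2; 6 -4 -2)], sign=-1
⇒ 4πI² = 540/3757
I = (-1)√(540/3757/(4π)) = -0.10694768

-0.106948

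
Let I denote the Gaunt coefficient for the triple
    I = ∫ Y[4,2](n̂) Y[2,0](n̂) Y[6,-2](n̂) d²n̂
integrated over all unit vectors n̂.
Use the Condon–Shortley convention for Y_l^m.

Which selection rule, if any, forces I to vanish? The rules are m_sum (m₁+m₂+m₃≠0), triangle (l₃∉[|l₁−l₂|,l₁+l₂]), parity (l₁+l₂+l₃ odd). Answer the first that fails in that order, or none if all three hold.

azimuthal sum: 2 + 0 − 2 = 0  ✓
2 ≤ 6 ≤ 6 (triangle on l)  ✓
L = 4 + 2 + 6 = 12 (even)  ✓

none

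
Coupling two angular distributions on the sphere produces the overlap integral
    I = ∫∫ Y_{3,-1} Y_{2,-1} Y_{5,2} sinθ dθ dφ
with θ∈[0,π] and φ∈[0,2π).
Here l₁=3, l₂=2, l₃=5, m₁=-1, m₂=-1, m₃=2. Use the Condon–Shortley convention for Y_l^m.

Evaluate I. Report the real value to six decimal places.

m-sum 0 ✓  L=10 even ✓  1≤5≤5 ✓
Π(2lᵢ+1) = 7×5×11 = 385
triangle coeff Δ(3,2,5) = 1/2310
Σ_t [0,0]: t=0:+1/144 = 1/144
(3j)²=10/231 [(3 2 5; 0 0 0)], sign=-1
Σ_t [0,0]: t=0:+1/288 = 1/288
(3j)²=1/22 [(3 2 5; -1 -1 2)], sign=-1
⇒ 4πI² = 25/33
I = (+1)√(25/33/(4π)) = 0.24553200

0.245532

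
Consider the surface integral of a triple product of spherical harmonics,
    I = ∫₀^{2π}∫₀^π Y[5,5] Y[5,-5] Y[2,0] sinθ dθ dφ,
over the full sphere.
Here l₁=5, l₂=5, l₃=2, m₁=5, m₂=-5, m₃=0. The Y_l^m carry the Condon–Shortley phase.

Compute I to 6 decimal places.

m-sum 0 ✓  L=12 even ✓  0≤2≤10 ✓
Π(2lᵢ+1) = 11×11×5 = 605
triangle coeff Δ(5,5,2) = 1/38610
Σ_t [3,5]: t=3:−1/2880 t=4:+1/576 t=5:−1/2880 = 1/960
(3j)²=10/429 [(5 5 2; 0 0 0)], sign=+1
Σ_t [0,0]: t=0:+1/161280 = 1/161280
(3j)²=15/286 [(5 5 2; 5 -5 0)], sign=+1
⇒ 4πI² = 125/169
I = (+1)√(125/169/(4π)) = 0.24260890

0.242609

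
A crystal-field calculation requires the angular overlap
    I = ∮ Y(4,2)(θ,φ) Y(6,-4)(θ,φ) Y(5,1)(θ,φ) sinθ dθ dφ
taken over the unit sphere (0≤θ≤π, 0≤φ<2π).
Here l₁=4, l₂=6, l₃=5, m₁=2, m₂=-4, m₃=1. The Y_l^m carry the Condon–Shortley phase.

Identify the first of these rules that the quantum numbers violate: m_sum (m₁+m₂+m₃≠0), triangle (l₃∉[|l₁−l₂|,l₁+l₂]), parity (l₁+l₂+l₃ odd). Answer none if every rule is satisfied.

m_sum

m₁+m₂+m₃ = 2 − 4 + 1 = -1  ✗
triangle: |4−6|=2 ≤ l₃=5 ≤ 4+6=10
parity: l₁+l₂+l₃ = 15 is odd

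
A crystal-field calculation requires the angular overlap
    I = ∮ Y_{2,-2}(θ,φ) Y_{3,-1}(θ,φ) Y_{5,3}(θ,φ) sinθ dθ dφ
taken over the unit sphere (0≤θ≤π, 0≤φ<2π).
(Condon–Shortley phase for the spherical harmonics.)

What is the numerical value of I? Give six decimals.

-0.200476

Rules hold: Σm=0, L=10 even, 1≤5≤5.
N = 5·7·11 = 385
Δ = 0!·4!·6!/11! = 1/2310
Racah Σ t=0..0: t=0:+1/144 = 1/144
⇒ 3j(2 3 5; 0 0 0)² = 10/231, sgn -1
Racah Σ t=0..0: t=0:+1/1152 = 1/1152
⇒ 3j(2 3 5; -2 -1 3)² = 1/33, sgn +1
4πI² = N·(3j₀)²·(3jₘ)² = 50/99
I = -1·√(0.505051/4π) = -0.20047604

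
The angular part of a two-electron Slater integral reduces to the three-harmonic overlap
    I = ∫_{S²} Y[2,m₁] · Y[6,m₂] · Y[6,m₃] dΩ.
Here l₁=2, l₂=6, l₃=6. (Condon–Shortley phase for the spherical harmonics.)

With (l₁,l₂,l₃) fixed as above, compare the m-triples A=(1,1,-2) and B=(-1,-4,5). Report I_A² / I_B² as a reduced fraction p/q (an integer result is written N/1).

20/99

l's match ⇒ only the (l;m) 3-j factors differ between A and B.
A: triangle coeff Δ(2,6,6) = 1/90090; Σ_t [0,1]: t=0:+1/60480 t=1:−1/34560 = -1/80640; (3j)²=6/1001 [(2 6 6; 1 1 -2)], sign=-1
B: triangle coeff Δ(2,6,6) = 1/90090; Σ_t [1,2]: t=1:−1/725760 t=2:+1/7257600 = -1/806400; (3j)²=27/910 [(2 6 6; -1 -4 5)], sign=+1
I_A²/I_B² = (6/1001)/(27/910) = 20/99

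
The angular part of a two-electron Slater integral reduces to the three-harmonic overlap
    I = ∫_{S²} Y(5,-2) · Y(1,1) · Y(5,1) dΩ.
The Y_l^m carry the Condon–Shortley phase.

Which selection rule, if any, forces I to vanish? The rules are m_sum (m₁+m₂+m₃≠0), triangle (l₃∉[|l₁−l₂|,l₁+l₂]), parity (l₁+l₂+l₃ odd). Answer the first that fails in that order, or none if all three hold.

Σmᵢ = 0  ✓
l₃∈[|l₁−l₂|,l₁+l₂]=[4,6], have l₃=5  ✓
Σlᵢ = 11 ⇒ odd  ✗

parity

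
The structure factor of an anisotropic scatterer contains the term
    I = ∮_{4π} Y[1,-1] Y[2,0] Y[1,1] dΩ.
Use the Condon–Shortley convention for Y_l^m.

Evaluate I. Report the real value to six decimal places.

0.126157

Rules hold: Σm=0, L=4 even, 1≤1≤3.
N = 3·5·3 = 45
Δ = 2!·0!·2!/5! = 1/30
Racah Σ t=1..1: t=1:−1/1 = -1/1
⇒ 3j(1 2 1; 0 0 0)² = 2/15, sgn +1
Racah Σ t=2..2: t=2:+1/4 = 1/4
⇒ 3j(1 2 1; -1 0 1)² = 1/30, sgn +1
4πI² = N·(3j₀)²·(3jₘ)² = 1/5
I = +1·√(0.2/4π) = 0.12615663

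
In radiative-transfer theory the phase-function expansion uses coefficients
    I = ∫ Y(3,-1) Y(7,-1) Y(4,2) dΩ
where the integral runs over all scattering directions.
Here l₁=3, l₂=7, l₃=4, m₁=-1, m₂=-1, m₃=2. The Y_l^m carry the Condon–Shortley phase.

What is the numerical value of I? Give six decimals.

Checks pass: Σm=0; 14 even; l₃=4∈[4,10].
(2·3+1)(2·7+1)(2·4+1) = 945
Δ: 6! 0! 8! / 15! → 1/45045
sum: t=3:−1/20736 = -1/20736
3j²(3 7 4; 0 0 0) = Δ·Π!·Σ² = 35/1287  (sign -1)
sum: t=4:+1/69120 = 1/69120
3j²(3 7 4; -1 -1 2) = Δ·Π!·Σ² = 4/429  (sign +1)
combine: 4πI² = 945·35/1287·4/429 = 4900/20449
take √, sign -1: I = -0.13808836

-0.138088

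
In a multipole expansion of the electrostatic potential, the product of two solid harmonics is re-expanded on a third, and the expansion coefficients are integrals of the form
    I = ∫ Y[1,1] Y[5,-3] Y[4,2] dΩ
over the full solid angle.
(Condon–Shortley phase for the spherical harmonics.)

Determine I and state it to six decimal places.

-0.259847

m-sum 0 ✓  L=10 even ✓  4≤4≤6 ✓
Π(2lᵢ+1) = 3×11×9 = 297
triangle coeff Δ(1,5,4) = 1/495
Σ_t [1,1]: t=1:−1/576 = -1/576
(3j)²=5/99 [(1 5 4; 0 0 0)], sign=-1
Σ_t [0,0]: t=0:+1/2880 = 1/2880
(3j)²=28/495 [(1 5 4; 1 -3 2)], sign=+1
⇒ 4πI² = 28/33
I = (-1)√(28/33/(4π)) = -0.25984664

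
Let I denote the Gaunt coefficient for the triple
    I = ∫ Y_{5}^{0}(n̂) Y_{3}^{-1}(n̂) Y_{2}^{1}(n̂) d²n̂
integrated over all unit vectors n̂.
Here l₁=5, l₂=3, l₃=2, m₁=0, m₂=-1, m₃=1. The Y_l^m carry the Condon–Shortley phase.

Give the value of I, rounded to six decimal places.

0.169433

m-sum 0 ✓  L=10 even ✓  2≤2≤8 ✓
Π(2lᵢ+1) = 11×7×5 = 385
triangle coeff Δ(5,3,2) = 1/2310
Σ_t [3,3]: t=3:−1/144 = -1/144
(3j)²=10/231 [(5 3 2; 0 0 0)], sign=-1
Σ_t [2,2]: t=2:+1/288 = 1/288
(3j)²=5/231 [(5 3 2; 0 -1 1)], sign=-1
⇒ 4πI² = 250/693
I = (+1)√(250/693/(4π)) = 0.16943318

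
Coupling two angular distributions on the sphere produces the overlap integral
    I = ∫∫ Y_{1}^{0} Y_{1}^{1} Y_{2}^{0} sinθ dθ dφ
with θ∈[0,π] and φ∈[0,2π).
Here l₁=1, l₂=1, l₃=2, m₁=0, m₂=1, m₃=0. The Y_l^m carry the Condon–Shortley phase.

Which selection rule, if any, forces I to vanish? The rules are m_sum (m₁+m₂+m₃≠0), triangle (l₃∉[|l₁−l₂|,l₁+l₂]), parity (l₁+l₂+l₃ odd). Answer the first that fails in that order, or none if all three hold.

m₁+m₂+m₃ = 0 + 1 + 0 = 1  ✗
triangle: |1−1|=0 ≤ l₃=2 ≤ 1+1=2
parity: l₁+l₂+l₃ = 4 is even

m_sum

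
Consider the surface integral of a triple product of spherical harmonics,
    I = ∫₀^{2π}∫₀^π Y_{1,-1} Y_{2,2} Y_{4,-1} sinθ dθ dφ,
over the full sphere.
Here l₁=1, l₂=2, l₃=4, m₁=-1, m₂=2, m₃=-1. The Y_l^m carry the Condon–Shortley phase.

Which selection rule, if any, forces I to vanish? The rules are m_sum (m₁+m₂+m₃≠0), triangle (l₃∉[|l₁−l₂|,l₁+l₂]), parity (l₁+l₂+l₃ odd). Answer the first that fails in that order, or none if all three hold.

azimuthal sum: -1 + 2 − 1 = 0  ✓
1 ≤ 4 ≤ 3 (triangle on l)  ✗
L = 1 + 2 + 4 = 7 (odd)

triangle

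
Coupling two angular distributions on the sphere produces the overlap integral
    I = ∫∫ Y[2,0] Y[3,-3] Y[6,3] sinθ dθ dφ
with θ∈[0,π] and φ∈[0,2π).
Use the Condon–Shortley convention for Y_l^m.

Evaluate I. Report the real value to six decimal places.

0.000000

l₃=6 ∉ [1,5] — triangle fails ⇒ I = 0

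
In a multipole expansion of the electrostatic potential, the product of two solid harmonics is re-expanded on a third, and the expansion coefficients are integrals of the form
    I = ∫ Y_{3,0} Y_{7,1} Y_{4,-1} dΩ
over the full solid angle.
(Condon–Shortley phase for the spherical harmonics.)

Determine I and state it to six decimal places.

-0.225497

Checks pass: Σm=0; 14 even; l₃=4∈[4,10].
(2·3+1)(2·7+1)(2·4+1) = 945
Δ: 6! 0! 8! / 15! → 1/45045
sum: t=3:−1/20736 = -1/20736
3j²(3 7 4; 0 0 0) = Δ·Π!·Σ² = 35/1287  (sign -1)
sum: t=3:−1/25920 = -1/25920
3j²(3 7 4; 0 1 -1) = Δ·Π!·Σ² = 32/1287  (sign +1)
combine: 4πI² = 945·35/1287·32/1287 = 39200/61347
take √, sign -1: I = -0.22549735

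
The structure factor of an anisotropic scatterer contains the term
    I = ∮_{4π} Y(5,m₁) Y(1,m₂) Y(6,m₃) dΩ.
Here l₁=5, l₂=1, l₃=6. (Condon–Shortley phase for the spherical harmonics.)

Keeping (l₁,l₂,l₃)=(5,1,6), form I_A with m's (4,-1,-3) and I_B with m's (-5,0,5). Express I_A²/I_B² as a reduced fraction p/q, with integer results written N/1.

3/11

l's match ⇒ only the (l;m) 3-j factors differ between A and B.
A: triangle coeff Δ(5,1,6) = 1/858; Σ_t [0,0]: t=0:+1/725760 = 1/725760; (3j)²=1/286 [(5 1 6; 4 -1 -3)], sign=-1
B: triangle coeff Δ(5,1,6) = 1/858; Σ_t [0,0]: t=0:+1/3628800 = 1/3628800; (3j)²=1/78 [(5 1 6; -5 0 5)], sign=-1
I_A²/I_B² = (1/286)/(1/78) = 3/11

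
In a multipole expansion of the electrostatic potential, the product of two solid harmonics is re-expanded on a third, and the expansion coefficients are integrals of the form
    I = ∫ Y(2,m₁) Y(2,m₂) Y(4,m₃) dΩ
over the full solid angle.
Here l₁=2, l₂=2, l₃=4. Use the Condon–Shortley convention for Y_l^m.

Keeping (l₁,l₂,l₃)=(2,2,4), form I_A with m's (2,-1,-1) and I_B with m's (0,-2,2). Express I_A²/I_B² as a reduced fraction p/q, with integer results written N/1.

l's match ⇒ only the (l;m) 3-j factors differ between A and B.
A: triangle coeff Δ(2,2,4) = 1/630; Σ_t [0,0]: t=0:+1/144 = 1/144; (3j)²=1/126 [(2 2 4; 2 -1 -1)], sign=-1
B: triangle coeff Δ(2,2,4) = 1/630; Σ_t [0,0]: t=0:+1/96 = 1/96; (3j)²=1/42 [(2 2 4; 0 -2 2)], sign=+1
I_A²/I_B² = (1/126)/(1/42) = 1/3

1/3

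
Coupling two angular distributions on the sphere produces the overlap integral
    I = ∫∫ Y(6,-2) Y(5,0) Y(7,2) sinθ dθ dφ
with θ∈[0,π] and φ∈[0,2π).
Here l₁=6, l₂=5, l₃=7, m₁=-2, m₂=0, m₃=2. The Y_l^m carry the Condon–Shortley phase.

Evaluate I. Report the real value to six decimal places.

Rules hold: Σm=0, L=18 even, 1≤7≤11.
N = 13·11·15 = 2145
Δ = 4!·8!·6!/19! = 1/174594420
Racah Σ t=0..4: t=0:+1/4147200 t=1:−1/207360 t=2:+1/82944 t=3:−1/207360 t=4:+1/4147200 = 1/345600
⇒ 3j(6 5 7; 0 0 0)² = 420/46189, sgn -1
Racah Σ t=0..4: t=0:+1/116121600 t=1:−1/1451520 t=2:+1/207360 t=3:−1/207360 t=4:+1/1658880 = -1/12902400
⇒ 3j(6 5 7; -2 0 2)² = 27/1293292, sgn +1
4πI² = N·(3j₀)²·(3jₘ)² = 6075/14919047
I = -1·√(0.000407198/4π) = -0.00569243

-0.005692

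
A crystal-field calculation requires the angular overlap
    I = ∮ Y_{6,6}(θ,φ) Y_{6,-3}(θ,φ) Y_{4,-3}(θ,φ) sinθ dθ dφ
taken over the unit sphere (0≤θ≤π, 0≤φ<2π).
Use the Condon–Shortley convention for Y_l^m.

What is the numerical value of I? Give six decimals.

-0.119136

m-sum 0 ✓  L=16 even ✓  0≤4≤12 ✓
Π(2lᵢ+1) = 13×13×9 = 1521
triangle coeff Δ(6,6,4) = 1/15315300
Σ_t [2,6]: t=2:+1/829440 t=3:−1/25920 t=4:+1/9216 t=5:−1/25920 t=6:+1/829440 = 7/207360
(3j)²=28/2431 [(6 6 4; 0 0 0)], sign=+1
Σ_t [0,0]: t=0:+1/5806080 = 1/5806080
(3j)²=9/884 [(6 6 4; 6 -3 -3)], sign=-1
⇒ 4πI² = 567/3179
I = (-1)√(567/3179/(4π)) = -0.11913554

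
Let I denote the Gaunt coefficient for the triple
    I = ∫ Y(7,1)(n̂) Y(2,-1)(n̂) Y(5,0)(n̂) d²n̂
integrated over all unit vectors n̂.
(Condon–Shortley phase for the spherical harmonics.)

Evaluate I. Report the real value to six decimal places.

-0.207724

Rules hold: Σm=0, L=14 even, 5≤5≤9.
N = 15·5·11 = 825
Δ = 4!·10!·0!/15! = 1/15015
Racah Σ t=2..2: t=2:+1/57600 = 1/57600
⇒ 3j(7 2 5; 0 0 0)² = 21/715, sgn -1
Racah Σ t=1..1: t=1:−1/86400 = -1/86400
⇒ 3j(7 2 5; 1 -1 0)² = 16/715, sgn +1
4πI² = N·(3j₀)²·(3jₘ)² = 1008/1859
I = -1·√(0.542227/4π) = -0.20772350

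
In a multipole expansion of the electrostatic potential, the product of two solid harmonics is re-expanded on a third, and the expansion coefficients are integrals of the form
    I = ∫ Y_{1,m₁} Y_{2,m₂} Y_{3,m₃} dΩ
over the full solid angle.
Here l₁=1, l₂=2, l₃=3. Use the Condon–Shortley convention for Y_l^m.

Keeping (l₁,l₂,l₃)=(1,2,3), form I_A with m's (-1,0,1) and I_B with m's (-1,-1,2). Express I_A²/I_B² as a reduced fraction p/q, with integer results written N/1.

l's match ⇒ only the (l;m) 3-j factors differ between A and B.
A: triangle coeff Δ(1,2,3) = 1/105; Σ_t [0,0]: t=0:+1/8 = 1/8; (3j)²=2/35 [(1 2 3; -1 0 1)], sign=+1
B: triangle coeff Δ(1,2,3) = 1/105; Σ_t [0,0]: t=0:+1/12 = 1/12; (3j)²=2/21 [(1 2 3; -1 -1 2)], sign=-1
I_A²/I_B² = (2/35)/(2/21) = 3/5

3/5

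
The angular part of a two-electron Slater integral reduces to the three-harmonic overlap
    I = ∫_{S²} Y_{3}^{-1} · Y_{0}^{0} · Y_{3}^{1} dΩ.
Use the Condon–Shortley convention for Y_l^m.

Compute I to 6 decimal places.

-0.282095

Rules hold: Σm=0, L=6 even, 3≤3≤3.
N = 7·1·7 = 49
Δ = 0!·6!·0!/7! = 1/7
Racah Σ t=0..0: t=0:+1/36 = 1/36
⇒ 3j(3 0 3; 0 0 0)² = 1/7, sgn -1
Racah Σ t=0..0: t=0:+1/48 = 1/48
⇒ 3j(3 0 3; -1 0 1)² = 1/7, sgn +1
4πI² = N·(3j₀)²·(3jₘ)² = 1/1
I = -1·√(1/4π) = -0.28209479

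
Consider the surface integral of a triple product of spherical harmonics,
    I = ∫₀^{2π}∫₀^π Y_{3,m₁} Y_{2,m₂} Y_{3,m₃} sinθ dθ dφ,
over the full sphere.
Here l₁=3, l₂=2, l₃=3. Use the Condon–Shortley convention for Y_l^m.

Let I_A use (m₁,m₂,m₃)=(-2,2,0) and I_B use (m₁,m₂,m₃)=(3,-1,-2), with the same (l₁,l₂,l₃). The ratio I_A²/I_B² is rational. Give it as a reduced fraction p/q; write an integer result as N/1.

Shared (l₁,l₂,l₃)=(3,2,3): N and (l;000)² cancel in I_A²/I_B².
A: Δ = 2!·4!·2!/9! = 1/3780; Racah Σ t=2..2: t=2:+1/24 = 1/24; ⇒ 3j(3 2 3; -2 2 0)² = 1/21, sgn -1
B: Δ = 2!·4!·2!/9! = 1/3780; Racah Σ t=0..0: t=0:+1/48 = 1/48; ⇒ 3j(3 2 3; 3 -1 -2)² = 5/84, sgn -1
I_A²/I_B² = (1/21)/(5/84) = 4/5

4/5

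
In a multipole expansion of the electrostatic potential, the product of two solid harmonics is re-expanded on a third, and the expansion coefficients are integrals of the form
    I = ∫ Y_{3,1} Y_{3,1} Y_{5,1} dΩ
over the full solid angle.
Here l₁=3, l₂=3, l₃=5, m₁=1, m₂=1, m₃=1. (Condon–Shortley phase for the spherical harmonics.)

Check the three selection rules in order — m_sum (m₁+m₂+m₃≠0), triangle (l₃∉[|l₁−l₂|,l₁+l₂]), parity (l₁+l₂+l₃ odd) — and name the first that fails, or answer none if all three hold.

m_sum

Σmᵢ = 3  ✗
l₃∈[|l₁−l₂|,l₁+l₂]=[0,6], have l₃=5
Σlᵢ = 11 ⇒ odd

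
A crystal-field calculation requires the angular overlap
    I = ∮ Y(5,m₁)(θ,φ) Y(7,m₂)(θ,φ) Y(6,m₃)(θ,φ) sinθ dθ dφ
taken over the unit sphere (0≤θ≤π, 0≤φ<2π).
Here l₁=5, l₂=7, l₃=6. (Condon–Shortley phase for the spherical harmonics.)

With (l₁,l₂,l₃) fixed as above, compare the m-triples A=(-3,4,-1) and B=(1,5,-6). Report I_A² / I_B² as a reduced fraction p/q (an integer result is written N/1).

l's match ⇒ only the (l;m) 3-j factors differ between A and B.
A: triangle coeff Δ(5,7,6) = 1/174594420; Σ_t [4,6]: t=4:+1/5806080 t=5:−1/1036800 t=6:+1/2073600 = -1/3225600; (3j)²=27/4199 [(5 7 6; -3 4 -1)], sign=+1
B: triangle coeff Δ(5,7,6) = 1/174594420; Σ_t [4,4]: t=4:+1/46448640 = 1/46448640; (3j)²=2475/117572 [(5 7 6; 1 5 -6)], sign=+1
I_A²/I_B² = (27/4199)/(2475/117572) = 84/275

84/275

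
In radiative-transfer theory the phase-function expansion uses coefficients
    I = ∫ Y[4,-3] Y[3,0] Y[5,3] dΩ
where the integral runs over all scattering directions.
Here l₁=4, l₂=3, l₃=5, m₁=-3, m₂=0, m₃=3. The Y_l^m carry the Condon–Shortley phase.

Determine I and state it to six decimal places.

0.103862

Rules hold: Σm=0, L=12 even, 1≤5≤7.
N = 9·7·11 = 693
Δ = 2!·6!·4!/13! = 1/180180
Racah Σ t=0..2: t=0:+1/576 t=1:−1/144 t=2:+1/576 = -1/288
⇒ 3j(4 3 5; 0 0 0)² = 20/1001, sgn +1
Racah Σ t=1..2: t=1:−1/2880 t=2:+1/1440 = 1/2880
⇒ 3j(4 3 5; -3 0 3)² = 7/715, sgn +1
4πI² = N·(3j₀)²·(3jₘ)² = 252/1859
I = +1·√(0.135557/4π) = 0.10386175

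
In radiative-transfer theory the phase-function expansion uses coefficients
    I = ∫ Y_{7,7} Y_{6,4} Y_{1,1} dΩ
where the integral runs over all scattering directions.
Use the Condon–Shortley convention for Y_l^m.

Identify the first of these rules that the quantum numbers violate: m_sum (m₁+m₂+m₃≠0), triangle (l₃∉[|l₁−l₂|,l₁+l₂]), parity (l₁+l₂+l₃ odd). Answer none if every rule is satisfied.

m_sum

azimuthal sum: 7 + 4 + 1 = 12  ✗
1 ≤ 1 ≤ 13 (triangle on l)
L = 7 + 6 + 1 = 14 (even)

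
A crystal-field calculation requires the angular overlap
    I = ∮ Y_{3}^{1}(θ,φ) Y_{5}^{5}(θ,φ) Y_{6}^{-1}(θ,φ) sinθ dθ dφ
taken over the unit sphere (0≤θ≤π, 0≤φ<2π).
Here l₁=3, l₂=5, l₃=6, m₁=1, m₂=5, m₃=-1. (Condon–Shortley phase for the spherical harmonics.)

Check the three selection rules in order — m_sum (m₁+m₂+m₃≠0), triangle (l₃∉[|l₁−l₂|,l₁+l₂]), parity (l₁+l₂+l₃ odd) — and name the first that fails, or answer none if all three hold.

m₁+m₂+m₃ = 1 + 5 − 1 = 5  ✗
triangle: |3−5|=2 ≤ l₃=6 ≤ 3+5=8
parity: l₁+l₂+l₃ = 14 is even

m_sum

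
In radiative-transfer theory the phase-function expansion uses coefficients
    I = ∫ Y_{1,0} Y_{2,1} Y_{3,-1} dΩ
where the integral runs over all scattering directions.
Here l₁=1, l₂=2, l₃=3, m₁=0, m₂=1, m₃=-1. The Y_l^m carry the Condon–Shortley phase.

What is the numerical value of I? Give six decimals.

m-sum 0 ✓  L=6 even ✓  1≤3≤3 ✓
Π(2lᵢ+1) = 3×5×7 = 105
triangle coeff Δ(1,2,3) = 1/105
Σ_t [0,0]: t=0:+1/4 = 1/4
(3j)²=3/35 [(1 2 3; 0 0 0)], sign=-1
Σ_t [0,0]: t=0:+1/6 = 1/6
(3j)²=8/105 [(1 2 3; 0 1 -1)], sign=+1
⇒ 4πI² = 24/35
I = (-1)√(24/35/(4π)) = -0.23359668

-0.233597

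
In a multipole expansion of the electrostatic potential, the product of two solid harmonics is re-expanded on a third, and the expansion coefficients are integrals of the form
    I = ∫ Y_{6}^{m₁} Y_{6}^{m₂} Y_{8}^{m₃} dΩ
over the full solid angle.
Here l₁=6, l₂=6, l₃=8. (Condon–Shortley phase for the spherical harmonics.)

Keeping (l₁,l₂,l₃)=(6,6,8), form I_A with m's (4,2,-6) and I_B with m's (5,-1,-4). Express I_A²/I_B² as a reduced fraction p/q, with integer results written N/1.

130/231

Shared (l₁,l₂,l₃)=(6,6,8): N and (l;000)² cancel in I_A²/I_B².
A: Δ = 4!·8!·8!/21! = 1/1309458150; Racah Σ t=0..2: t=0:+1/1393459200 t=1:−1/152409600 t=2:+1/232243200 = -1/650280960; ⇒ 3j(6 6 8; 4 2 -6)² = 5/2261, sgn -1
B: Δ = 4!·8!·8!/21! = 1/1309458150; Racah Σ t=0..1: t=0:+1/87091200 t=1:−1/139345920 = 1/232243200; ⇒ 3j(6 6 8; 5 -1 -4)² = 33/8398, sgn +1
I_A²/I_B² = (5/2261)/(33/8398) = 130/231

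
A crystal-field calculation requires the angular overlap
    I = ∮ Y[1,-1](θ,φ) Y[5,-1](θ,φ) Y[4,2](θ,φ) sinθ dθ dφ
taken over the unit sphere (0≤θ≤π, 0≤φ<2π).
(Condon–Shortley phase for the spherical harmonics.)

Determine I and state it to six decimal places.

-0.120286

Checks pass: Σm=0; 10 even; l₃=4∈[4,6].
(2·1+1)(2·5+1)(2·4+1) = 297
Δ: 2! 0! 8! / 11! → 1/495
sum: t=1:−1/576 = -1/576
3j²(1 5 4; 0 0 0) = Δ·Π!·Σ² = 5/99  (sign -1)
sum: t=2:+1/2880 = 1/2880
3j²(1 5 4; -1 -1 2) = Δ·Π!·Σ² = 2/165  (sign +1)
combine: 4πI² = 297·5/99·2/165 = 2/11
take √, sign -1: I = -0.12028562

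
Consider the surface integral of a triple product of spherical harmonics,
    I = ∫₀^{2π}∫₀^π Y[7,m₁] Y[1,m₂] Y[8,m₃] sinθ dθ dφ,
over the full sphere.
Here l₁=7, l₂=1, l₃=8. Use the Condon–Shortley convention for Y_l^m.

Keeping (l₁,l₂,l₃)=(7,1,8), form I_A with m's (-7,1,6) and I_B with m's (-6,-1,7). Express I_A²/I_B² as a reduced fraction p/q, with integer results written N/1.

l's match ⇒ only the (l;m) 3-j factors differ between A and B.
A: triangle coeff Δ(7,1,8) = 1/2040; Σ_t [0,0]: t=0:+1/174356582400 = 1/174356582400; (3j)²=1/2040 [(7 1 8; -7 1 6)], sign=+1
B: triangle coeff Δ(7,1,8) = 1/2040; Σ_t [0,0]: t=0:+1/12454041600 = 1/12454041600; (3j)²=7/136 [(7 1 8; -6 -1 7)], sign=-1
I_A²/I_B² = (1/2040)/(7/136) = 1/105

1/105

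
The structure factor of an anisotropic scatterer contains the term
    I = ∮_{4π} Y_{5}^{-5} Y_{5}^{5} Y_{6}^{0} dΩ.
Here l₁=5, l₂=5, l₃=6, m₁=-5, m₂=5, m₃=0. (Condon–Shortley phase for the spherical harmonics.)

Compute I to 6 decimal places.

0.046023

Rules hold: Σm=0, L=16 even, 0≤6≤10.
N = 11·11·13 = 1573
Δ = 4!·6!·6!/17! = 1/28588560
Racah Σ t=0..4: t=0:+1/345600 t=1:−1/13824 t=2:+1/5184 t=3:−1/13824 t=4:+1/345600 = 7/129600
⇒ 3j(5 5 6; 0 0 0)² = 80/7293, sgn +1
Racah Σ t=4..4: t=4:+1/12441600 = 1/12441600
⇒ 3j(5 5 6; -5 5 0)² = 15/9724, sgn +1
4πI² = N·(3j₀)²·(3jₘ)² = 100/3757
I = +1·√(0.026617/4π) = 0.04602295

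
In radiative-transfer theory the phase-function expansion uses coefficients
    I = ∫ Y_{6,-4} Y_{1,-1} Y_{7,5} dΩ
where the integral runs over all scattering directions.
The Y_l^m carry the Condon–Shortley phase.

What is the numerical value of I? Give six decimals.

-0.284256

Checks pass: Σm=0; 14 even; l₃=7∈[5,7].
(2·6+1)(2·1+1)(2·7+1) = 585
Δ: 0! 12! 2! / 15! → 1/1365
sum: t=0:+1/518400 = 1/518400
3j²(6 1 7; 0 0 0) = Δ·Π!·Σ² = 7/195  (sign -1)
sum: t=0:+1/14515200 = 1/14515200
3j²(6 1 7; -4 -1 5) = Δ·Π!·Σ² = 22/455  (sign +1)
combine: 4πI² = 585·7/195·22/455 = 66/65
take √, sign -1: I = -0.28425647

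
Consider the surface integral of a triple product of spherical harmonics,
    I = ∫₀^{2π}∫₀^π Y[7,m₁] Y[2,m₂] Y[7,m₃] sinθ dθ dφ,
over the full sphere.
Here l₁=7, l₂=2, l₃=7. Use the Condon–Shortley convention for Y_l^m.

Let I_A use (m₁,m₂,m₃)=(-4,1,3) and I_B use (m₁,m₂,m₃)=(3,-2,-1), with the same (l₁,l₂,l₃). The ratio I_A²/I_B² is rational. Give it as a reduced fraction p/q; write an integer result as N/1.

Shared (l₁,l₂,l₃)=(7,2,7): N and (l;000)² cancel in I_A²/I_B².
A: Δ = 2!·12!·2!/17! = 1/185640; Racah Σ t=1..2: t=1:−1/14515200 t=2:+1/4354560 = 1/6220800; ⇒ 3j(7 2 7; -4 1 3)² = 77/4420, sgn +1
B: Δ = 2!·12!·2!/17! = 1/185640; Racah Σ t=0..0: t=0:+1/3870720 = 1/3870720; ⇒ 3j(7 2 7; 3 -2 -1)² = 135/6188, sgn +1
I_A²/I_B² = (77/4420)/(135/6188) = 539/675

539/675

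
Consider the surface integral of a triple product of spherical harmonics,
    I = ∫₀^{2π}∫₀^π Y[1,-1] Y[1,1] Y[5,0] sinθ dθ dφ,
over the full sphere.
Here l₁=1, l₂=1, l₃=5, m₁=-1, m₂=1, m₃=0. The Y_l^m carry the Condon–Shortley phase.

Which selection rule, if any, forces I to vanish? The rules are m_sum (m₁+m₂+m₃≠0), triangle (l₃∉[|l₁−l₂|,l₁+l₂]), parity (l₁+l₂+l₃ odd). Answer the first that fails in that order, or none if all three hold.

triangle

m₁+m₂+m₃ = -1 + 1 + 0 = 0  ✓
triangle: |1−1|=0 ≤ l₃=5 ≤ 1+1=2  ✗
parity: l₁+l₂+l₃ = 7 is odd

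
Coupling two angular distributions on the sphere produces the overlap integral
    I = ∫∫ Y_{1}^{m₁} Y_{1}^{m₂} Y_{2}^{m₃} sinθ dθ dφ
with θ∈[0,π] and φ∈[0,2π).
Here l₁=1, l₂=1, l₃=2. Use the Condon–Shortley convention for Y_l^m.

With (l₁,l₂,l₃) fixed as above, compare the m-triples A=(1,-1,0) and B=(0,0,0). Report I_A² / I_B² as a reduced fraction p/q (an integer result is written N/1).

1/4

Shared (l₁,l₂,l₃)=(1,1,2): N and (l;000)² cancel in I_A²/I_B².
A: Δ = 0!·2!·2!/5! = 1/30; Racah Σ t=0..0: t=0:+1/4 = 1/4; ⇒ 3j(1 1 2; 1 -1 0)² = 1/30, sgn +1
B: Δ = 0!·2!·2!/5! = 1/30; Racah Σ t=0..0: t=0:+1/1 = 1/1; ⇒ 3j(1 1 2; 0 0 0)² = 2/15, sgn +1
I_A²/I_B² = (1/30)/(2/15) = 1/4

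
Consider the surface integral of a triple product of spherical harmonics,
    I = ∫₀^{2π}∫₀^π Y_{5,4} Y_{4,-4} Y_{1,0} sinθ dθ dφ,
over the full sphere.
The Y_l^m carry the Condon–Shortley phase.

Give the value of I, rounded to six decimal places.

0.147319

Rules hold: Σm=0, L=10 even, 1≤1≤9.
N = 11·9·3 = 297
Δ = 8!·2!·0!/11! = 1/495
Racah Σ t=4..4: t=4:+1/576 = 1/576
⇒ 3j(5 4 1; 0 0 0)² = 5/99, sgn -1
Racah Σ t=0..0: t=0:+1/40320 = 1/40320
⇒ 3j(5 4 1; 4 -4 0)² = 1/55, sgn -1
4πI² = N·(3j₀)²·(3jₘ)² = 3/11
I = +1·√(0.272727/4π) = 0.14731920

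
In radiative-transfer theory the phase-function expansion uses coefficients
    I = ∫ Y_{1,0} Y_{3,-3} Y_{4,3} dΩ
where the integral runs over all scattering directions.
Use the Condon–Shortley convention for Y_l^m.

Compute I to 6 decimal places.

-0.162868

m-sum 0 ✓  L=8 even ✓  2≤4≤4 ✓
Π(2lᵢ+1) = 3×7×9 = 189
triangle coeff Δ(1,3,4) = 1/252
Σ_t [0,0]: t=0:+1/36 = 1/36
(3j)²=4/63 [(1 3 4; 0 0 0)], sign=+1
Σ_t [0,0]: t=0:+1/720 = 1/720
(3j)²=1/36 [(1 3 4; 0 -3 3)], sign=-1
⇒ 4πI² = 1/3
I = (-1)√(1/3/(4π)) = -0.16286750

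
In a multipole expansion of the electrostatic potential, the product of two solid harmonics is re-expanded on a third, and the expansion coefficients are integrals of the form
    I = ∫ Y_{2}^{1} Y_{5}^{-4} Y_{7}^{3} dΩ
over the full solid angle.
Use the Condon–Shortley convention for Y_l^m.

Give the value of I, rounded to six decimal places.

Rules hold: Σm=0, L=14 even, 3≤7≤7.
N = 5·11·15 = 825
Δ = 0!·4!·10!/15! = 1/15015
Racah Σ t=0..0: t=0:+1/57600 = 1/57600
⇒ 3j(2 5 7; 0 0 0)² = 21/715, sgn -1
Racah Σ t=0..0: t=0:+1/2177280 = 1/2177280
⇒ 3j(2 5 7; 1 -4 3)² = 8/3003, sgn +1
4πI² = N·(3j₀)²·(3jₘ)² = 120/1859
I = -1·√(0.0645508/4π) = -0.07167142

-0.071671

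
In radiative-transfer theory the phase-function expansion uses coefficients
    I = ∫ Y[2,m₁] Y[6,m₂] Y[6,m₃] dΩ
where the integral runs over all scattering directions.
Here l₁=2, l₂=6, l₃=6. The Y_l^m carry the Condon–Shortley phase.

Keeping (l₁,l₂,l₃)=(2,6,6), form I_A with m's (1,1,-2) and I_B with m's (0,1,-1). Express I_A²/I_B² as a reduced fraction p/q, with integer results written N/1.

Shared (l₁,l₂,l₃)=(2,6,6): N and (l;000)² cancel in I_A²/I_B².
A: Δ = 2!·2!·10!/15! = 1/90090; Racah Σ t=0..1: t=0:+1/60480 t=1:−1/34560 = -1/80640; ⇒ 3j(2 6 6; 1 1 -2)² = 6/1001, sgn -1
B: Δ = 2!·2!·10!/15! = 1/90090; Racah Σ t=0..2: t=0:+1/120960 t=1:−1/17280 t=2:+1/57600 = -13/403200; ⇒ 3j(2 6 6; 0 1 -1)² = 13/770, sgn +1
I_A²/I_B² = (6/1001)/(13/770) = 60/169

60/169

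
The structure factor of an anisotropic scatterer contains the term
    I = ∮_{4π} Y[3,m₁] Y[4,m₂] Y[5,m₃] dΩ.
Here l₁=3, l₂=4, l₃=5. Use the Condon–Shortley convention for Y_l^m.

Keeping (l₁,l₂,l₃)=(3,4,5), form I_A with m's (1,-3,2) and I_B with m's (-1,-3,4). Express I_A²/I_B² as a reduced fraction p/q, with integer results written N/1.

49/3

Same 3,4,5: normalisation and zero-m 3j drop out of the ratio.
A: Δ: 2! 4! 6! / 13! → 1/180180; sum: t=0:+1/960 t=1:−1/4320 = 7/8640; 3j²(3 4 5; 1 -3 2) = Δ·Π!·Σ² = 343/12870  (sign -1)
B: Δ: 2! 4! 6! / 13! → 1/180180; sum: t=0:+1/5760 t=1:−1/4320 = -1/17280; 3j²(3 4 5; -1 -3 4) = Δ·Π!·Σ² = 7/4290  (sign +1)
I_A²/I_B² = (343/12870)/(7/4290) = 49/3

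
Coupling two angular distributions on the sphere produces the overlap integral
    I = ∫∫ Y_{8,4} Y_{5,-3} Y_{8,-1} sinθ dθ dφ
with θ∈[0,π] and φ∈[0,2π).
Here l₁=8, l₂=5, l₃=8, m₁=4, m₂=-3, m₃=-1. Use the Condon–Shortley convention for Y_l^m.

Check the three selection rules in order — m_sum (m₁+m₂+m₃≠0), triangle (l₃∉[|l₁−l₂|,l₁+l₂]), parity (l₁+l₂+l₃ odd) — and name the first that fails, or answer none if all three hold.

parity

Σmᵢ = 0  ✓
l₃∈[|l₁−l₂|,l₁+l₂]=[3,13], have l₃=8  ✓
Σlᵢ = 21 ⇒ odd  ✗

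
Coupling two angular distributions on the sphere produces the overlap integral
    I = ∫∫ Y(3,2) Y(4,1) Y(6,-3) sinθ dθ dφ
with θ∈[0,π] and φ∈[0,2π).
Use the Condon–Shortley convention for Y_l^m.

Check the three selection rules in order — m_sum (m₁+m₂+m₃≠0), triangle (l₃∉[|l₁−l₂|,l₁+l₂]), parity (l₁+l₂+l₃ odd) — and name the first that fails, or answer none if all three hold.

parity

azimuthal sum: 2 + 1 − 3 = 0  ✓
1 ≤ 6 ≤ 7 (triangle on l)  ✓
L = 3 + 4 + 6 = 13 (odd)  ✗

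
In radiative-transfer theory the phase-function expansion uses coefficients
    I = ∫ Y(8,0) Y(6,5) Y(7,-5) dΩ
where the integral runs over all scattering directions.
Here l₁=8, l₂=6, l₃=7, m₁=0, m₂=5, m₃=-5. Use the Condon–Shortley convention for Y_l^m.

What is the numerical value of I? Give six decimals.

0.000000

l₁+l₂+l₃=21 is odd: 3j(l;000)=0 ⇒ I=0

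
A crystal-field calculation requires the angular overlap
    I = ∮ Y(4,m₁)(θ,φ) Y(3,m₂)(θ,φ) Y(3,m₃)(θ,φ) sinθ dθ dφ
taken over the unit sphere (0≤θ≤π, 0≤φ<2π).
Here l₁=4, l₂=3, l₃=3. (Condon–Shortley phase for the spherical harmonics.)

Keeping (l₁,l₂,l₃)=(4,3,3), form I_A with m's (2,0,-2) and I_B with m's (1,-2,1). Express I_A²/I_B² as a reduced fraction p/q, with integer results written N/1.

3/32

Shared (l₁,l₂,l₃)=(4,3,3): N and (l;000)² cancel in I_A²/I_B².
A: Δ = 4!·4!·2!/11! = 1/34650; Racah Σ t=1..2: t=1:−1/72 t=2:+1/96 = -1/288; ⇒ 3j(4 3 3; 2 0 -2)² = 1/462, sgn +1
B: Δ = 4!·4!·2!/11! = 1/34650; Racah Σ t=0..1: t=0:+1/144 t=1:−1/48 = -1/72; ⇒ 3j(4 3 3; 1 -2 1)² = 16/693, sgn -1
I_A²/I_B² = (1/462)/(16/693) = 3/32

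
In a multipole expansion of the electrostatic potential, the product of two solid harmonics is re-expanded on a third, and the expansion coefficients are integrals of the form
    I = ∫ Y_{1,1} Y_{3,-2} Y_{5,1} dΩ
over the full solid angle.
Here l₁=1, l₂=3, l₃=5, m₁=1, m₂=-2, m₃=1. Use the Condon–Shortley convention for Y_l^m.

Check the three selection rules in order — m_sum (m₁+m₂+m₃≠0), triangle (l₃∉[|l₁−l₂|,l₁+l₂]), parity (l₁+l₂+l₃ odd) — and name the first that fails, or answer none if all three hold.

azimuthal sum: 1 − 2 + 1 = 0  ✓
2 ≤ 5 ≤ 4 (triangle on l)  ✗
L = 1 + 3 + 5 = 9 (odd)

triangle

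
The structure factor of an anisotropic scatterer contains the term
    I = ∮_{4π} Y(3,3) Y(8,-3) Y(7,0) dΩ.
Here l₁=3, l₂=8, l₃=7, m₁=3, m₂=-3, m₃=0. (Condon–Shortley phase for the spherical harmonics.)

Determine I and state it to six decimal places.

Rules hold: Σm=0, L=18 even, 5≤7≤11.
N = 7·17·15 = 1785
Δ = 4!·2!·12!/19! = 1/5290740
Racah Σ t=1..3: t=1:−1/7257600 t=2:+1/2073600 t=3:−1/7257600 = 1/4838400
⇒ 3j(3 8 7; 0 0 0)² = 252/20995, sgn -1
Racah Σ t=0..0: t=0:+1/29030400 = 1/29030400
⇒ 3j(3 8 7; 3 -3 0)² = 165/8398, sgn -1
4πI² = N·(3j₀)²·(3jₘ)² = 436590/1037153
I = +1·√(0.42095/4π) = 0.18302506

0.183025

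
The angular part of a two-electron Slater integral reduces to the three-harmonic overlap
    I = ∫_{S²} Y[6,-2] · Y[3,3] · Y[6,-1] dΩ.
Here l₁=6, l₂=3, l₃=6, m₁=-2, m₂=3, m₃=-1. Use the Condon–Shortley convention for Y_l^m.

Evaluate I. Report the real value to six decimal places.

0.000000

L=15 odd ⇒ parity kills the (l;000) factor ⇒ I = 0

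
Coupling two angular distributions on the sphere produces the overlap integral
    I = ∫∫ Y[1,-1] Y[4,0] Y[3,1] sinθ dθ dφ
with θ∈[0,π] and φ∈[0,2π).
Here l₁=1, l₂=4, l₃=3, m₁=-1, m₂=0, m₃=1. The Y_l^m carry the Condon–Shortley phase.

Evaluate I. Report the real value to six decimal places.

0.150786

m-sum 0 ✓  L=8 even ✓  3≤3≤5 ✓
Π(2lᵢ+1) = 3×9×7 = 189
triangle coeff Δ(1,4,3) = 1/252
Σ_t [1,1]: t=1:−1/36 = -1/36
(3j)²=4/63 [(1 4 3; 0 0 0)], sign=+1
Σ_t [2,2]: t=2:+1/96 = 1/96
(3j)²=1/42 [(1 4 3; -1 0 1)], sign=+1
⇒ 4πI² = 2/7
I = (+1)√(2/7/(4π)) = 0.15078601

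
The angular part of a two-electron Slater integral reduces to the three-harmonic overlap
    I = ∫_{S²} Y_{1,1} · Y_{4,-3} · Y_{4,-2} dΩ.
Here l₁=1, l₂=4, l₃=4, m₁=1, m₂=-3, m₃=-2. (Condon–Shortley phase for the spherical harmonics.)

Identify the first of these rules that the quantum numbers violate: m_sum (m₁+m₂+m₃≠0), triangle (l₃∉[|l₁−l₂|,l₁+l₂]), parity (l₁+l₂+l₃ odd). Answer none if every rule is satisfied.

m_sum

m₁+m₂+m₃ = 1 − 3 − 2 = -4  ✗
triangle: |1−4|=3 ≤ l₃=4 ≤ 1+4=5
parity: l₁+l₂+l₃ = 9 is odd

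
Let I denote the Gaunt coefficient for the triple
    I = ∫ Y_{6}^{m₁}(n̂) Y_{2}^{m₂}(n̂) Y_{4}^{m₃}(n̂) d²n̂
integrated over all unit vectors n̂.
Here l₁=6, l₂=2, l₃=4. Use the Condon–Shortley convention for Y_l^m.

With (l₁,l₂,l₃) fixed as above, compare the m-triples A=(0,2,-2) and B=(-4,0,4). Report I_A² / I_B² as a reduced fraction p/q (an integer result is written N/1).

1/3

l's match ⇒ only the (l;m) 3-j factors differ between A and B.
A: triangle coeff Δ(6,2,4) = 1/6435; Σ_t [4,4]: t=4:+1/34560 = 1/34560; (3j)²=1/429 [(6 2 4; 0 2 -2)], sign=+1
B: triangle coeff Δ(6,2,4) = 1/6435; Σ_t [2,2]: t=2:+1/161280 = 1/161280; (3j)²=1/143 [(6 2 4; -4 0 4)], sign=+1
I_A²/I_B² = (1/429)/(1/143) = 1/3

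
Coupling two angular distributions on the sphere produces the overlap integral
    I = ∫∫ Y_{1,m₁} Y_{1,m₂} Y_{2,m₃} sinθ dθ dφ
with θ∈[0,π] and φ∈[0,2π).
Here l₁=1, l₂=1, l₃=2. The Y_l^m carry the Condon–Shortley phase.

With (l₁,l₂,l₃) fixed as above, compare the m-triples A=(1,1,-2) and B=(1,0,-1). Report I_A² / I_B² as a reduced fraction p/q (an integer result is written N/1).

l's match ⇒ only the (l;m) 3-j factors differ between A and B.
A: triangle coeff Δ(1,1,2) = 1/30; Σ_t [0,0]: t=0:+1/4 = 1/4; (3j)²=1/5 [(1 1 2; 1 1 -2)], sign=+1
B: triangle coeff Δ(1,1,2) = 1/30; Σ_t [0,0]: t=0:+1/2 = 1/2; (3j)²=1/10 [(1 1 2; 1 0 -1)], sign=-1
I_A²/I_B² = (1/5)/(1/10) = 2/1

2/1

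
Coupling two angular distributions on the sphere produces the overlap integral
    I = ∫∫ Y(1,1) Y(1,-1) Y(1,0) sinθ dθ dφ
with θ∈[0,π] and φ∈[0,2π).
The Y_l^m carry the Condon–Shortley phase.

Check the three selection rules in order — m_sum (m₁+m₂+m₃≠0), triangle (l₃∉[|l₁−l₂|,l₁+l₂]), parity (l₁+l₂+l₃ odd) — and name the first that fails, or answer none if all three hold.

azimuthal sum: 1 − 1 + 0 = 0  ✓
0 ≤ 1 ≤ 2 (triangle on l)  ✓
L = 1 + 1 + 1 = 3 (odd)  ✗

parity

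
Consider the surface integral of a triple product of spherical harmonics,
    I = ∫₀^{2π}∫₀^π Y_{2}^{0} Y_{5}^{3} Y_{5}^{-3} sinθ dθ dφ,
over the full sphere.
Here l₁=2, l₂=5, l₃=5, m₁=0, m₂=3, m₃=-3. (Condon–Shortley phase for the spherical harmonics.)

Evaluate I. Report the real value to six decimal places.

-0.016174

Rules hold: Σm=0, L=12 even, 3≤5≤7.
N = 5·11·11 = 605
Δ = 2!·2!·8!/13! = 1/38610
Racah Σ t=0..2: t=0:+1/2880 t=1:−1/576 t=2:+1/2880 = -1/960
⇒ 3j(2 5 5; 0 0 0)² = 10/429, sgn +1
Racah Σ t=0..2: t=0:+1/161280 t=1:−1/5040 t=2:+1/5760 = -1/53760
⇒ 3j(2 5 5; 0 3 -3)² = 1/4290, sgn -1
4πI² = N·(3j₀)²·(3jₘ)² = 5/1521
I = -1·√(0.00328731/4π) = -0.01617393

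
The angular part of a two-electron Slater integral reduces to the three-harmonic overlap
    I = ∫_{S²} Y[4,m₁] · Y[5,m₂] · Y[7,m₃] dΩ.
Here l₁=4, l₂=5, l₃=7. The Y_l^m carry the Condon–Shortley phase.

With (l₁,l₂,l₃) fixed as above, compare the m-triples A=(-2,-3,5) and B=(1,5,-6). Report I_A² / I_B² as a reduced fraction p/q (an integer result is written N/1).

2809/5265

Shared (l₁,l₂,l₃)=(4,5,7): N and (l;000)² cancel in I_A²/I_B².
A: Δ = 2!·6!·8!/17! = 1/6126120; Racah Σ t=0..2: t=0:+1/2073600 t=1:−1/604800 t=2:+1/3870720 = -53/58060800; ⇒ 3j(4 5 7; -2 -3 5)² = 2809/185640, sgn -1
B: Δ = 2!·6!·8!/17! = 1/6126120; Racah Σ t=2..2: t=2:+1/9676800 = 1/9676800; ⇒ 3j(4 5 7; 1 5 -6)² = 27/952, sgn -1
I_A²/I_B² = (2809/185640)/(27/952) = 2809/5265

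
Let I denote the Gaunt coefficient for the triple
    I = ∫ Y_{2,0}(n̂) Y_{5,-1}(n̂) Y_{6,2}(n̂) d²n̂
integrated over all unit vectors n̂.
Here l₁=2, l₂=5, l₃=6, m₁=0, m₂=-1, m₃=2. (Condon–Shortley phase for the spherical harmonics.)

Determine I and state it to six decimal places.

0.000000

0 − 1 + 2 = 1 ≠ 0: azimuthal integral kills it; I = 0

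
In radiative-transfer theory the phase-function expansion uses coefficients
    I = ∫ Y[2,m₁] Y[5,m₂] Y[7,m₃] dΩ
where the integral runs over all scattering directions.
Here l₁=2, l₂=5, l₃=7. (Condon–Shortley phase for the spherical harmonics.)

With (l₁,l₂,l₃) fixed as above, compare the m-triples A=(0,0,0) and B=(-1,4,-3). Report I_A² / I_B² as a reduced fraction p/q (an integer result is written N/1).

441/40

Shared (l₁,l₂,l₃)=(2,5,7): N and (l;000)² cancel in I_A²/I_B².
A: Δ = 0!·4!·10!/15! = 1/15015; Racah Σ t=0..0: t=0:+1/57600 = 1/57600; ⇒ 3j(2 5 7; 0 0 0)² = 21/715, sgn -1
B: Δ = 0!·4!·10!/15! = 1/15015; Racah Σ t=0..0: t=0:+1/2177280 = 1/2177280; ⇒ 3j(2 5 7; -1 4 -3)² = 8/3003, sgn +1
I_A²/I_B² = (21/715)/(8/3003) = 441/40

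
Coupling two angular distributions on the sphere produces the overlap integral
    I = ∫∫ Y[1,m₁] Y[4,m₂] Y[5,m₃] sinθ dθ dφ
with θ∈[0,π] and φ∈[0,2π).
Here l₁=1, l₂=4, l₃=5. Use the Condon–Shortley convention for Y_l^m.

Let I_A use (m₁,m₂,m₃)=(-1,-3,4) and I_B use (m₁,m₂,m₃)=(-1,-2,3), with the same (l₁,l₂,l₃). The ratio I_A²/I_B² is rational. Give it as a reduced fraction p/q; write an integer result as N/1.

9/7

Same 1,4,5: normalisation and zero-m 3j drop out of the ratio.
A: Δ: 0! 2! 8! / 11! → 1/495; sum: t=0:+1/10080 = 1/10080; 3j²(1 4 5; -1 -3 4) = Δ·Π!·Σ² = 4/55  (sign -1)
B: Δ: 0! 2! 8! / 11! → 1/495; sum: t=0:+1/2880 = 1/2880; 3j²(1 4 5; -1 -2 3) = Δ·Π!·Σ² = 28/495  (sign +1)
I_A²/I_B² = (4/55)/(28/495) = 9/7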